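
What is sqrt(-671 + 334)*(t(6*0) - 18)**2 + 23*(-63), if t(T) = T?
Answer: -1449 + 324*I*sqrt(337) ≈ -1449.0 + 5947.9*I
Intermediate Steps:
sqrt(-671 + 334)*(t(6*0) - 18)**2 + 23*(-63) = sqrt(-671 + 334)*(6*0 - 18)**2 + 23*(-63) = sqrt(-337)*(0 - 18)**2 - 1449 = (I*sqrt(337))*(-18)**2 - 1449 = (I*sqrt(337))*324 - 1449 = 324*I*sqrt(337) - 1449 = -1449 + 324*I*sqrt(337)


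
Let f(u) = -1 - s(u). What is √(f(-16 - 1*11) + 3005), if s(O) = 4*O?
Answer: 2*√778 ≈ 55.785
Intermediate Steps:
f(u) = -1 - 4*u
√(f(-16 - 1*11) + 3005) = √((-1 - 4*(-16 - 1*11)) + 3005) = √((-1 - 4*(-16 - 11)) + 3005) = √((-1 - 4*(-27)) + 3005) = √((-1 + 108) + 3005) = √(107 + 3005) = √3112 = 2*√778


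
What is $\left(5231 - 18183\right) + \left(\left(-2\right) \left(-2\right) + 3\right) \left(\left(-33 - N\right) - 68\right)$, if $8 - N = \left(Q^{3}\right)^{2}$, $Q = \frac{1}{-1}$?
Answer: $-13708$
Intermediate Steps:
$Q = -1$
$N = 7$ ($N = 8 - \left(\left(-1\right)^{3}\right)^{2} = 8 - \left(-1\right)^{2} = 8 - 1 = 7$)
$\left(5231 - 18183\right) + \left(\left(-2\right) \left(-2\right) + 3\right) \left(\left(-33 - N\right) - 68\right) = \left(5231 - 18183\right) + \left(\left(-2\right) \left(-2\right) + 3\right) \left(\left(-33 - 7\right) - 68\right) = -12952 + \left(4 + 3\right) \left(\left(-33 - 7\right) - 68\right) = -12952 + 7 \left(-40 - 68\right) = -12952 + 7 \left(-108\right) = -12952 - 756 = -13708$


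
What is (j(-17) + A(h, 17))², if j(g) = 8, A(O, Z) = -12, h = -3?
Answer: 16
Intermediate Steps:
(j(-17) + A(h, 17))² = (8 - 12)² = (-4)² = 16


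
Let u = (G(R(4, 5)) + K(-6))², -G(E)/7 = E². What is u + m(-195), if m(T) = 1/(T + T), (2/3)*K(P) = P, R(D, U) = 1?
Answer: 99839/390 ≈ 256.00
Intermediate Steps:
K(P) = 3*P/2
m(T) = 1/(2*T)
G(E) = -7*E²
u = 256 (u = (-7*1² + (3/2)*(-6))² = (-7*1 - 9)² = (-7 - 9)² = (-16)² = 256)
u + m(-195) = 256 + (½)/(-195) = 256 + (½)*(-1/195) = 256 - 1/390 = 99839/390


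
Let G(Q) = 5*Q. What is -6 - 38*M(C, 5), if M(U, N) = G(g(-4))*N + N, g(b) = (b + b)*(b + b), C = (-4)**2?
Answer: -60996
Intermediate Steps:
C = 16
g(b) = 4*b**2 (g(b) = (2*b)*(2*b) = 4*b**2)
M(U, N) = 321*N (M(U, N) = (5*(4*(-4)**2))*N + N = (5*(4*16))*N + N = (5*64)*N + N = 320*N + N = 321*N)
-6 - 38*M(C, 5) = -6 - 12198*5 = -6 - 38*1605 = -6 - 60990 = -60996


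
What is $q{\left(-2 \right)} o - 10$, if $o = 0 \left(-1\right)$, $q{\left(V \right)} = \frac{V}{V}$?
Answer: $-10$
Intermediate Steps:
$q{\left(V \right)} = 1$
$o = 0$
$q{\left(-2 \right)} o - 10 = 1 \cdot 0 - 10 = 0 - 10 = -10$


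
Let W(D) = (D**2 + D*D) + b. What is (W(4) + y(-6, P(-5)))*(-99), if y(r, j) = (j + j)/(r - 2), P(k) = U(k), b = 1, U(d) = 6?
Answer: -6237/2 ≈ -3118.5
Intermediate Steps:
W(D) = 1 + 2*D**2 (W(D) = (D**2 + D*D) + 1 = (D**2 + D**2) + 1 = 2*D**2 + 1 = 1 + 2*D**2)
P(k) = 6
y(r, j) = 2*j/(-2 + r) (y(r, j) = (2*j)/(-2 + r) = 2*j/(-2 + r))
(W(4) + y(-6, P(-5)))*(-99) = ((1 + 2*4**2) + 2*6/(-2 - 6))*(-99) = ((1 + 2*16) + 2*6/(-8))*(-99) = ((1 + 32) + 2*6*(-1/8))*(-99) = (33 - 3/2)*(-99) = (63/2)*(-99) = -6237/2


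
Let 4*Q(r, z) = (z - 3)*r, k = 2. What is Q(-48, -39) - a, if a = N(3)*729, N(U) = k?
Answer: -954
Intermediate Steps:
Q(r, z) = r*(-3 + z)/4 (Q(r, z) = ((z - 3)*r)/4 = ((-3 + z)*r)/4 = (r*(-3 + z))/4 = r*(-3 + z)/4)
N(U) = 2
a = 1458 (a = 2*729 = 1458)
Q(-48, -39) - a = (¼)*(-48)*(-3 - 39) - 1*1458 = (¼)*(-48)*(-42) - 1458 = 504 - 1458 = -954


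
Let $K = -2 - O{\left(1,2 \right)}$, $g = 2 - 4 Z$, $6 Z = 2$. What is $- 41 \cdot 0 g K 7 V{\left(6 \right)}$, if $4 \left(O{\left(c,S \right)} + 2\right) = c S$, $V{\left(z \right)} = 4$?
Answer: $0$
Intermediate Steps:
$Z = \frac{1}{3}$ ($Z = \frac{1}{6} \cdot 2 = \frac{1}{3} \approx 0.33333$)
$g = \frac{2}{3}$ ($g = 2 - \frac{4}{3} = \frac{2}{3} \approx 0.66667$)
$O{\left(c,S \right)} = -2 + \frac{S c}{4}$ ($O{\left(c,S \right)} = -2 + \frac{c S}{4} = -2 + \frac{S c}{4}$)
$K = - \frac{1}{2}$ ($K = -2 - \left(-2 + \frac{1}{4} \cdot 2 \cdot 1\right) = -2 - \left(-2 + \frac{1}{2}\right) = -2 - - \frac{3}{2} = -2 + \frac{3}{2} = - \frac{1}{2} \approx -0.5$)
$- 41 \cdot 0 g K 7 V{\left(6 \right)} = - 41 \cdot 0 \cdot \frac{2}{3} \left(- \frac{1}{2}\right) 7 \cdot 4 = - 41 \cdot 0 \left(- \frac{1}{2}\right) 28 = \left(-41\right) 0 \cdot 28 = 0 \cdot 28 = 0$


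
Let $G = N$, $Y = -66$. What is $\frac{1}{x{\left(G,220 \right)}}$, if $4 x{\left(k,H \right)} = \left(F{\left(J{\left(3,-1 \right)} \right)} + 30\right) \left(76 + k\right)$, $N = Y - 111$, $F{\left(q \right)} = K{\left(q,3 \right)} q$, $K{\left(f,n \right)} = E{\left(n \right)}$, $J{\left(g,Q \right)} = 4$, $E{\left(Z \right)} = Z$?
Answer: $- \frac{2}{2121} \approx -0.00094295$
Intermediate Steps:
$K{\left(f,n \right)} = n$
$F{\left(q \right)} = 3 q$
$N = -177$ ($N = -66 - 111 = -177$)
$G = -177$
$x{\left(k,H \right)} = 798 + \frac{21 k}{2}$ ($x{\left(k,H \right)} = \frac{\left(3 \cdot 4 + 30\right) \left(76 + k\right)}{4} = \frac{\left(12 + 30\right) \left(76 + k\right)}{4} = \frac{42 \left(76 + k\right)}{4} = \frac{3192 + 42 k}{4} = 798 + \frac{21 k}{2}$)
$\frac{1}{x{\left(G,220 \right)}} = \frac{1}{798 + \frac{21}{2} \left(-177\right)} = \frac{1}{798 - \frac{3717}{2}} = \frac{1}{- \frac{2121}{2}} = - \frac{2}{2121}$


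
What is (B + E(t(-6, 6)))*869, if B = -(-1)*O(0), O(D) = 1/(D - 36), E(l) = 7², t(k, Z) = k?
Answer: 1532047/36 ≈ 42557.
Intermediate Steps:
E(l) = 49
O(D) = 1/(-36 + D)
B = -1/36 (B = -(-1)/(-36 + 0) = -(-1)/(-36) = -(-1)*(-1)/36 = -1*1/36 = -1/36 ≈ -0.027778)
(B + E(t(-6, 6)))*869 = (-1/36 + 49)*869 = (1763/36)*869 = 1532047/36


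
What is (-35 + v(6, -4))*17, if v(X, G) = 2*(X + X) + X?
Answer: -85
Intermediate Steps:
v(X, G) = 5*X (v(X, G) = 2*(2*X) + X = 4*X + X = 5*X)
(-35 + v(6, -4))*17 = (-35 + 5*6)*17 = (-35 + 30)*17 = -5*17 = -85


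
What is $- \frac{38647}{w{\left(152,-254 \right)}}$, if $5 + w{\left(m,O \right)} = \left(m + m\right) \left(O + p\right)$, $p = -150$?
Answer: $\frac{38647}{122821} \approx 0.31466$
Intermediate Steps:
$w{\left(m,O \right)} = -5 + 2 m \left(-150 + O\right)$ ($w{\left(m,O \right)} = -5 + \left(m + m\right) \left(O - 150\right) = -5 + 2 m \left(-150 + O\right)$)
$- \frac{38647}{w{\left(152,-254 \right)}} = - \frac{38647}{-5 - 45600 + 2 \left(-254\right) 152} = - \frac{38647}{-5 - 45600 - 77216} = - \frac{38647}{-122821} = \left(-38647\right) \left(- \frac{1}{122821}\right) = \frac{38647}{122821}$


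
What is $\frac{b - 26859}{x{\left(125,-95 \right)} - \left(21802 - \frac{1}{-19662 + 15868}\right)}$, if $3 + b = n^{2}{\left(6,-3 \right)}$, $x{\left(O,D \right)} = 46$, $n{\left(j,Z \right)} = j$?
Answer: $\frac{101777844}{82542265} \approx 1.233$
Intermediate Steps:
$b = 33$ ($b = -3 + 6^{2} = -3 + 36 = 33$)
$\frac{b - 26859}{x{\left(125,-95 \right)} - \left(21802 - \frac{1}{-19662 + 15868}\right)} = \frac{33 - 26859}{46 - \left(21802 - \frac{1}{-19662 + 15868}\right)} = - \frac{26826}{46 - \left(21802 - \frac{1}{-3794}\right)} = - \frac{26826}{46 - \frac{82716789}{3794}} = - \frac{26826}{- \frac{82542265}{3794}} = \left(-26826\right) \left(- \frac{3794}{82542265}\right) = \frac{101777844}{82542265}$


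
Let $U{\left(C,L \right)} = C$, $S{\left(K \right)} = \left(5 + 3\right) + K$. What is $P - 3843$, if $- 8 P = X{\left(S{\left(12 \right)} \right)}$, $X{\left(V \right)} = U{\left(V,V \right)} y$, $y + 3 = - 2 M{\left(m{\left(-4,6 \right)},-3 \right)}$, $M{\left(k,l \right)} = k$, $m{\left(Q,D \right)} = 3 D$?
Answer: $- \frac{7491}{2} \approx -3745.5$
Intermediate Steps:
$S{\left(K \right)} = 8 + K$
$y = -39$ ($y = -3 - 2 \cdot 3 \cdot 6 = -3 - 36 = -39$)
$X{\left(V \right)} = - 39 V$ ($X{\left(V \right)} = V \left(-39\right) = - 39 V$)
$P = \frac{195}{2}$ ($P = - \frac{\left(-39\right) \left(8 + 12\right)}{8} = - \frac{\left(-39\right) 20}{8} = \left(- \frac{1}{8}\right) \left(-780\right) = \frac{195}{2} \approx 97.5$)
$P - 3843 = \frac{195}{2} - 3843 = - \frac{7491}{2}$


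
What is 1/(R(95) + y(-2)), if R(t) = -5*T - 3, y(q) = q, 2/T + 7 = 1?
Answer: -3/10 ≈ -0.30000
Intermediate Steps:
T = -1/3 (T = 2/(-7 + 1) = 2/(-6) = 2*(-1/6) = -1/3 ≈ -0.33333)
R(t) = -4/3 (R(t) = -5*(-1/3) - 3 = 5/3 - 3 = -4/3)
1/(R(95) + y(-2)) = 1/(-4/3 - 2) = 1/(-10/3) = -3/10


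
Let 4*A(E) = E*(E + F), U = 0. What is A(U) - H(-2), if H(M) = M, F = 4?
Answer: 2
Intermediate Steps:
A(E) = E*(4 + E)/4 (A(E) = (E*(E + 4))/4 = (E*(4 + E))/4 = E*(4 + E)/4)
A(U) - H(-2) = (1/4)*0*(4 + 0) - 1*(-2) = (1/4)*0*4 + 2 = 0 + 2 = 2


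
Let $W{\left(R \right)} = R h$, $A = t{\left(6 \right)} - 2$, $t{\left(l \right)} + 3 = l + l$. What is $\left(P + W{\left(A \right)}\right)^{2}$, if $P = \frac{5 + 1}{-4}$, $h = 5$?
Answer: $\frac{4489}{4} \approx 1122.3$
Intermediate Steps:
$P = - \frac{3}{2}$ ($P = \left(- \frac{1}{4}\right) 6 = - \frac{3}{2} \approx -1.5$)
$t{\left(l \right)} = -3 + 2 l$ ($t{\left(l \right)} = -3 + \left(l + l\right) = -3 + 2 l$)
$A = 7$ ($A = \left(-3 + 2 \cdot 6\right) - 2 = \left(-3 + 12\right) - 2 = 9 - 2 = 7$)
$W{\left(R \right)} = 5 R$ ($W{\left(R \right)} = R 5 = 5 R$)
$\left(P + W{\left(A \right)}\right)^{2} = \left(- \frac{3}{2} + 5 \cdot 7\right)^{2} = \left(- \frac{3}{2} + 35\right)^{2} = \left(\frac{67}{2}\right)^{2} = \frac{4489}{4}$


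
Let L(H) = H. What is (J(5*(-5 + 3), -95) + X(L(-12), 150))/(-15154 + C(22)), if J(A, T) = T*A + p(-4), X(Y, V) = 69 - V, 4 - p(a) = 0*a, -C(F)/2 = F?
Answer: -291/5066 ≈ -0.057442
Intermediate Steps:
C(F) = -2*F
p(a) = 4 (p(a) = 4 - 0*a = 4 - 1*0 = 4 + 0 = 4)
J(A, T) = 4 + A*T (J(A, T) = T*A + 4 = A*T + 4 = 4 + A*T)
(J(5*(-5 + 3), -95) + X(L(-12), 150))/(-15154 + C(22)) = ((4 + (5*(-5 + 3))*(-95)) + (69 - 1*150))/(-15154 - 2*22) = ((4 + (5*(-2))*(-95)) + (69 - 150))/(-15154 - 44) = ((4 - 10*(-95)) - 81)/(-15198) = ((4 + 950) - 81)*(-1/15198) = (954 - 81)*(-1/15198) = 873*(-1/15198) = -291/5066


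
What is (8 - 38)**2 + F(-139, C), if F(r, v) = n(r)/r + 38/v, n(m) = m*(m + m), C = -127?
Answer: 78956/127 ≈ 621.70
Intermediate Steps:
n(m) = 2*m**2 (n(m) = m*(2*m) = 2*m**2)
F(r, v) = 2*r + 38/v (F(r, v) = (2*r**2)/r + 38/v = 2*r + 38/v)
(8 - 38)**2 + F(-139, C) = (8 - 38)**2 + (2*(-139) + 38/(-127)) = (-30)**2 + (-278 + 38*(-1/127)) = 900 + (-278 - 38/127) = 900 - 35344/127 = 78956/127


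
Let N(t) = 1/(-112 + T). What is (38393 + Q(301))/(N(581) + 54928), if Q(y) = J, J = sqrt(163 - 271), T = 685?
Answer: 21999189/31473745 + 3438*I*sqrt(3)/31473745 ≈ 0.69897 + 0.0001892*I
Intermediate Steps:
N(t) = 1/573 (N(t) = 1/(-112 + 685) = 1/573)
J = 6*I*sqrt(3) (J = sqrt(-108) = 6*I*sqrt(3) ≈ 10.392*I)
Q(y) = 6*I*sqrt(3)
(38393 + Q(301))/(N(581) + 54928) = (38393 + 6*I*sqrt(3))/(1/573 + 54928) = (38393 + 6*I*sqrt(3))/(31473745/573) = (38393 + 6*I*sqrt(3))*(573/31473745) = 21999189/31473745 + 3438*I*sqrt(3)/31473745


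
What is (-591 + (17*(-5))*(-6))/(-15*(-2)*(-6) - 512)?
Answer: 81/692 ≈ 0.11705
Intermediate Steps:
(-591 + (17*(-5))*(-6))/(-15*(-2)*(-6) - 512) = (-591 - 85*(-6))/(30*(-6) - 512) = (-591 + 510)/(-180 - 512) = -81/(-692) = -81*(-1/692) = 81/692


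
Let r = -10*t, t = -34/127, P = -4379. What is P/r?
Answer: -556133/340 ≈ -1635.7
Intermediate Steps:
t = -34/127 (t = -34*1/127 = -34/127 ≈ -0.26772)
r = 340/127 (r = -10*(-34/127) = 340/127 ≈ 2.6772)
P/r = -4379/340/127 = -4379*127/340 = -556133/340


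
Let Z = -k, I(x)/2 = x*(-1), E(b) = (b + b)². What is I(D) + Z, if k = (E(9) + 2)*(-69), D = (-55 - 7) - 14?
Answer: 22646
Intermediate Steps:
E(b) = 4*b² (E(b) = (2*b)² = 4*b²)
D = -76 (D = -62 - 14 = -76)
k = -22494 (k = (4*9² + 2)*(-69) = (4*81 + 2)*(-69) = (324 + 2)*(-69) = 326*(-69) = -22494)
I(x) = -2*x (I(x) = 2*(x*(-1)) = 2*(-x) = -2*x)
Z = 22494 (Z = -1*(-22494) = 22494)
I(D) + Z = -2*(-76) + 22494 = 152 + 22494 = 22646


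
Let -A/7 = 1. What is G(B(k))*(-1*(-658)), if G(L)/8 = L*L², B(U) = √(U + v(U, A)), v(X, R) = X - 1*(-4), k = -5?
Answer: -31584*I*√6 ≈ -77365.0*I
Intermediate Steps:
A = -7 (A = -7*1 = -7)
v(X, R) = 4 + X (v(X, R) = X + 4 = 4 + X)
B(U) = √(4 + 2*U) (B(U) = √(U + (4 + U)) = √(4 + 2*U))
G(L) = 8*L³ (G(L) = 8*(L*L²) = 8*L³)
G(B(k))*(-1*(-658)) = (8*(√(4 + 2*(-5)))³)*(-1*(-658)) = (8*(√(4 - 10))³)*658 = (8*(√(-6))³)*658 = (8*(I*√6)³)*658 = (8*(-6*I*√6))*658 = -48*I*√6*658 = -31584*I*√6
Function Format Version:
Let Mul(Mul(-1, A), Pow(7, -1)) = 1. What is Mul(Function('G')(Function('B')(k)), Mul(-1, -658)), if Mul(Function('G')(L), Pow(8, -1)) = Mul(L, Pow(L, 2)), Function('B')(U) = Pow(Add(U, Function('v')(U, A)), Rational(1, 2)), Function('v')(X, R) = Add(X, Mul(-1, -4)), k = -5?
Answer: Mul(-31584, I, Pow(6, Rational(1, 2))) ≈ Mul(-77365., I)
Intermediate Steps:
A = -7 (A = Mul(-7, 1) = -7)
Function('v')(X, R) = Add(4, X) (Function('v')(X, R) = Add(X, 4) = Add(4, X))
Function('B')(U) = Pow(Add(4, Mul(2, U)), Rational(1, 2)) (Function('B')(U) = Pow(Add(U, Add(4, U)), Rational(1, 2)) = Pow(Add(4, Mul(2, U)), Rational(1, 2)))
Function('G')(L) = Mul(8, Pow(L, 3)) (Function('G')(L) = Mul(8, Mul(L, Pow(L, 2))) = Mul(8, Pow(L, 3)))
Mul(Function('G')(Function('B')(k)), Mul(-1, -658)) = Mul(Mul(8, Pow(Pow(Add(4, Mul(2, -5)), Rational(1, 2)), 3)), Mul(-1, -658)) = Mul(Mul(8, Pow(Pow(Add(4, -10), Rational(1, 2)), 3)), 658) = Mul(Mul(8, Pow(Pow(-6, Rational(1, 2)), 3)), 658) = Mul(Mul(8, Pow(Mul(I, Pow(6, Rational(1, 2))), 3)), 658) = Mul(Mul(8, Mul(-6, I, Pow(6, Rational(1, 2)))), 658) = Mul(Mul(-48, I, Pow(6, Rational(1, 2))), 658) = Mul(-31584, I, Pow(6, Rational(1, 2)))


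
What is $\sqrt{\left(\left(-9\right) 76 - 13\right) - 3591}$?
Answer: $8 i \sqrt{67} \approx 65.483 i$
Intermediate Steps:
$\sqrt{\left(\left(-9\right) 76 - 13\right) - 3591} = \sqrt{\left(-684 - 13\right) - 3591} = \sqrt{-697 - 3591} = \sqrt{-4288} = 8 i \sqrt{67}$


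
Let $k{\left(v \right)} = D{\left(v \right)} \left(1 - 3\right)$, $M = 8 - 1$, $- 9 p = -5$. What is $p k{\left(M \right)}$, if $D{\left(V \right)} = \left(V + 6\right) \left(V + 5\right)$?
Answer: $- \frac{520}{3} \approx -173.33$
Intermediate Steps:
$p = \frac{5}{9}$ ($p = \left(- \frac{1}{9}\right) \left(-5\right) = \frac{5}{9} \approx 0.55556$)
$D{\left(V \right)} = \left(5 + V\right) \left(6 + V\right)$ ($D{\left(V \right)} = \left(6 + V\right) \left(5 + V\right) = \left(5 + V\right) \left(6 + V\right)$)
$M = 7$ ($M = 8 - 1 = 7$)
$k{\left(v \right)} = -60 - 22 v - 2 v^{2}$ ($k{\left(v \right)} = \left(30 + v^{2} + 11 v\right) \left(1 - 3\right) = \left(30 + v^{2} + 11 v\right) \left(-2\right) = -60 - 22 v - 2 v^{2}$)
$p k{\left(M \right)} = \frac{5 \left(-60 - 154 - 2 \cdot 7^{2}\right)}{9} = \frac{5 \left(-60 - 154 - 98\right)}{9} = \frac{5}{9} \left(-312\right) = - \frac{520}{3}$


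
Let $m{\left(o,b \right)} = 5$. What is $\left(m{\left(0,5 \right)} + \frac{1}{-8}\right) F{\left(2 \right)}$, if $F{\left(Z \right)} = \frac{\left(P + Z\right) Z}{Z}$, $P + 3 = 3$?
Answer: $\frac{39}{4} \approx 9.75$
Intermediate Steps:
$P = 0$ ($P = -3 + 3 = 0$)
$F{\left(Z \right)} = Z$ ($F{\left(Z \right)} = \frac{\left(0 + Z\right) Z}{Z} = \frac{Z Z}{Z} = \frac{Z^{2}}{Z} = Z$)
$\left(m{\left(0,5 \right)} + \frac{1}{-8}\right) F{\left(2 \right)} = \left(5 + \frac{1}{-8}\right) 2 = \left(5 - \frac{1}{8}\right) 2 = \frac{39}{8} \cdot 2 = \frac{39}{4}$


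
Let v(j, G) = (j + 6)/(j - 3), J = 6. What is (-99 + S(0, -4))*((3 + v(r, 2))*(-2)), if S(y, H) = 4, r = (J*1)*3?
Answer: 874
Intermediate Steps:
r = 18 (r = (6*1)*3 = 6*3 = 18)
v(j, G) = (6 + j)/(-3 + j)
(-99 + S(0, -4))*((3 + v(r, 2))*(-2)) = (-99 + 4)*((3 + (6 + 18)/(-3 + 18))*(-2)) = -95*(3 + 24/15)*(-2) = -95*(3 + (1/15)*24)*(-2) = -95*(3 + 8/5)*(-2) = -437*(-2) = -95*(-46/5) = 874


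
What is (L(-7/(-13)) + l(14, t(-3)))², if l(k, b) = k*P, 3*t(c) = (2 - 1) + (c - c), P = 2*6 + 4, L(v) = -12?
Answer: 44944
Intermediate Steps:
P = 16 (P = 12 + 4 = 16)
t(c) = ⅓ (t(c) = ((2 - 1) + (c - c))/3 = (1 + 0)/3 = (⅓)*1 = ⅓)
l(k, b) = 16*k (l(k, b) = k*16 = 16*k)
(L(-7/(-13)) + l(14, t(-3)))² = (-12 + 16*14)² = (-12 + 224)² = 212² = 44944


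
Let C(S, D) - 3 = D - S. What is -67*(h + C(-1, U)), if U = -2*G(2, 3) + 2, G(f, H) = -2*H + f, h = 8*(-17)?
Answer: 8174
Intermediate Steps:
h = -136
G(f, H) = f - 2*H
U = 10 (U = -2*(2 - 2*3) + 2 = -2*(2 - 6) + 2 = -2*(-4) + 2 = 8 + 2 = 10)
C(S, D) = 3 + D - S (C(S, D) = 3 + (D - S) = 3 + D - S)
-67*(h + C(-1, U)) = -67*(-136 + (3 + 10 - 1*(-1))) = -67*(-136 + (3 + 10 + 1)) = -67*(-136 + 14) = -67*(-122) = 8174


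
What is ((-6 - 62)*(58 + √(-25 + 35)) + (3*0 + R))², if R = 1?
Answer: 15593489 + 536248*√10 ≈ 1.7289e+7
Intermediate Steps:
((-6 - 62)*(58 + √(-25 + 35)) + (3*0 + R))² = ((-6 - 62)*(58 + √(-25 + 35)) + (3*0 + 1))² = (-68*(58 + √10) + (0 + 1))² = ((-3944 - 68*√10) + 1)² = (-3943 - 68*√10)²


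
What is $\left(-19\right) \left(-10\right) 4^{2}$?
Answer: $3040$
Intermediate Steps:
$\left(-19\right) \left(-10\right) 4^{2} = 190 \cdot 16 = 3040$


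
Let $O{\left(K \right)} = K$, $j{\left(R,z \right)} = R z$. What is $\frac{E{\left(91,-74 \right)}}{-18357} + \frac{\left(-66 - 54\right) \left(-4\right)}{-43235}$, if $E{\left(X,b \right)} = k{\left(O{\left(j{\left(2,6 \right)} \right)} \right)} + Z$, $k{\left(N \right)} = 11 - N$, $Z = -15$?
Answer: $- \frac{1623920}{158732979} \approx -0.010231$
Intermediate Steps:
$E{\left(X,b \right)} = -16$ ($E{\left(X,b \right)} = \left(11 - 2 \cdot 6\right) - 15 = \left(11 - 12\right) - 15 = -1 - 15 = -16$)
$\frac{E{\left(91,-74 \right)}}{-18357} + \frac{\left(-66 - 54\right) \left(-4\right)}{-43235} = - \frac{16}{-18357} + \frac{\left(-66 - 54\right) \left(-4\right)}{-43235} = \left(-16\right) \left(- \frac{1}{18357}\right) + \left(-120\right) \left(-4\right) \left(- \frac{1}{43235}\right) = \frac{16}{18357} + 480 \left(- \frac{1}{43235}\right) = \frac{16}{18357} - \frac{96}{8647} = - \frac{1623920}{158732979}$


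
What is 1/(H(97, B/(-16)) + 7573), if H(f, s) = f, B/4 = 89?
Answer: 1/7670 ≈ 0.00013038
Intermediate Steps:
B = 356 (B = 4*89 = 356)
1/(H(97, B/(-16)) + 7573) = 1/(97 + 7573) = 1/7670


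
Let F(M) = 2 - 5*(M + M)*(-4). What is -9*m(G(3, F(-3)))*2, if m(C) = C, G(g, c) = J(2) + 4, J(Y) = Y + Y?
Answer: -144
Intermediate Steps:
J(Y) = 2*Y
F(M) = 2 + 40*M (F(M) = 2 - 5*2*M*(-4) = 2 - (-40)*M = 2 + 40*M)
G(g, c) = 8 (G(g, c) = 2*2 + 4 = 4 + 4 = 8)
-9*m(G(3, F(-3)))*2 = -9*8*2 = -72*2 = -144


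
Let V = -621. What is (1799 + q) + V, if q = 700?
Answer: 1878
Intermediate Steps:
(1799 + q) + V = (1799 + 700) - 621 = 2499 - 621 = 1878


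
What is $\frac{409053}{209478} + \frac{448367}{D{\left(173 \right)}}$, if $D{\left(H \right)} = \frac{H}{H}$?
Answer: $\frac{31307810493}{69826} \approx 4.4837 \cdot 10^{5}$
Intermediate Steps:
$D{\left(H \right)} = 1$
$\frac{409053}{209478} + \frac{448367}{D{\left(173 \right)}} = \frac{409053}{209478} + \frac{448367}{1} = 409053 \cdot \frac{1}{209478} + 448367 \cdot 1 = \frac{136351}{69826} + 448367 = \frac{31307810493}{69826}$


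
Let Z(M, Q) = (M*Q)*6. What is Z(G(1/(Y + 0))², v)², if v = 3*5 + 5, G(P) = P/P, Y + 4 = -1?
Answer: 14400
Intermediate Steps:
Y = -5 (Y = -4 - 1 = -5)
G(P) = 1
v = 20 (v = 15 + 5 = 20)
Z(M, Q) = 6*M*Q
Z(G(1/(Y + 0))², v)² = (6*1²*20)² = (6*1*20)² = 120² = 14400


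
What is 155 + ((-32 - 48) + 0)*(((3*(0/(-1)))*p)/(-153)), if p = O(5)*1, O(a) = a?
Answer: 155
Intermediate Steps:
p = 5 (p = 5*1 = 5)
155 + ((-32 - 48) + 0)*(((3*(0/(-1)))*p)/(-153)) = 155 + ((-32 - 48) + 0)*(((3*(0/(-1)))*5)/(-153)) = 155 + (-80 + 0)*(((3*(0*(-1)))*5)*(-1/153)) = 155 - 80*(3*0)*5*(-1)/153 = 155 - 80*0*5*(-1)/153 = 155 - 0*(-1)/153 = 155 - 80*0 = 155 + 0 = 155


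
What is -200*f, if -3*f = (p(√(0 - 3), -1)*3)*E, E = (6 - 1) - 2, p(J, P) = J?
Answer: 600*I*√3 ≈ 1039.2*I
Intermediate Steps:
E = 3 (E = 5 - 2 = 3)
f = -3*I*√3 (f = -√(0 - 3)*3*3/3 = -√(-3)*3*3/3 = -(I*√3)*3*3/3 = -3*I*√3*3/3 = -3*I*√3 ≈ -5.1962*I)
-200*f = -(-600)*I*√3 = 600*I*√3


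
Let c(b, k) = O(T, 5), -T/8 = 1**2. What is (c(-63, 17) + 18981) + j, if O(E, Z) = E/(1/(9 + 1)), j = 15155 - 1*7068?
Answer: 26988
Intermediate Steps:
j = 8087 (j = 15155 - 7068 = 8087)
T = -8 (T = -8*1**2 = -8*1 = -8)
O(E, Z) = 10*E (O(E, Z) = E/(1/10) = E*10 = 10*E)
c(b, k) = -80 (c(b, k) = 10*(-8) = -80)
(c(-63, 17) + 18981) + j = (-80 + 18981) + 8087 = 18901 + 8087 = 26988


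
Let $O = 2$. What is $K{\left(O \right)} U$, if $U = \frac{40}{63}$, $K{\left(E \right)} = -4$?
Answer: $- \frac{160}{63} \approx -2.5397$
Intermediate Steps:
$U = \frac{40}{63}$ ($U = 40 \cdot \frac{1}{63} = \frac{40}{63} \approx 0.63492$)
$K{\left(O \right)} U = \left(-4\right) \frac{40}{63} = - \frac{160}{63}$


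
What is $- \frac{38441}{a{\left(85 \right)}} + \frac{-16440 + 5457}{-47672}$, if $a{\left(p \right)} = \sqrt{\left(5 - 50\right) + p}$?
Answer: $\frac{10983}{47672} - \frac{38441 \sqrt{10}}{20} \approx -6077.8$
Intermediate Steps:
$a{\left(p \right)} = \sqrt{-45 + p}$
$- \frac{38441}{a{\left(85 \right)}} + \frac{-16440 + 5457}{-47672} = - \frac{38441}{\sqrt{-45 + 85}} + \frac{-16440 + 5457}{-47672} = - \frac{38441}{\sqrt{40}} - - \frac{10983}{47672} = - \frac{38441}{2 \sqrt{10}} + \frac{10983}{47672} = - 38441 \frac{\sqrt{10}}{20} + \frac{10983}{47672} = - \frac{38441 \sqrt{10}}{20} + \frac{10983}{47672} = \frac{10983}{47672} - \frac{38441 \sqrt{10}}{20}$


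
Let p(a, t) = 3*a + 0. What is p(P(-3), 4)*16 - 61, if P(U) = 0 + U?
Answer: -205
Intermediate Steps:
P(U) = U
p(a, t) = 3*a
p(P(-3), 4)*16 - 61 = (3*(-3))*16 - 61 = -9*16 - 61 = -144 - 61 = -205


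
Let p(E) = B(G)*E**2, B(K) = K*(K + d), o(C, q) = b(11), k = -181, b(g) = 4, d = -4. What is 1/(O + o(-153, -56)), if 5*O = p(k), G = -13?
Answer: 5/7240201 ≈ 6.9059e-7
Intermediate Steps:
o(C, q) = 4
B(K) = K*(-4 + K) (B(K) = K*(K - 4) = K*(-4 + K))
p(E) = 221*E**2 (p(E) = (-13*(-4 - 13))*E**2 = (-13*(-17))*E**2 = 221*E**2)
O = 7240181/5 (O = (221*(-181)**2)/5 = (221*32761)/5 = (1/5)*7240181 = 7240181/5 ≈ 1.4480e+6)
1/(O + o(-153, -56)) = 1/(7240181/5 + 4) = 1/(7240201/5) = 5/7240201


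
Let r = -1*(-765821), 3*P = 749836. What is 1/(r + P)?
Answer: 3/3047299 ≈ 9.8448e-7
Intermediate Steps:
P = 749836/3 (P = (⅓)*749836 = 749836/3 ≈ 2.4995e+5)
r = 765821
1/(r + P) = 1/(765821 + 749836/3) = 1/(3047299/3) = 3/3047299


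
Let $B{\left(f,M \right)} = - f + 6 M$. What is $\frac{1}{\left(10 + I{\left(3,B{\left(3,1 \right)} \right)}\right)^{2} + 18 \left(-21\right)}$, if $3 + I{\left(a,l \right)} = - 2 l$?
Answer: $- \frac{1}{377} \approx -0.0026525$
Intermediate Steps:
$I{\left(a,l \right)} = -3 - 2 l$
$\frac{1}{\left(10 + I{\left(3,B{\left(3,1 \right)} \right)}\right)^{2} + 18 \left(-21\right)} = \frac{1}{\left(10 - \left(3 + 2 \left(\left(-1\right) 3 + 6 \cdot 1\right)\right)\right)^{2} + 18 \left(-21\right)} = \frac{1}{\left(10 - \left(3 + 2 \left(-3 + 6\right)\right)\right)^{2} - 378} = \frac{1}{\left(10 - 9\right)^{2} - 378} = \frac{1}{1^{2} - 378} = \frac{1}{1 - 378} = \frac{1}{-377} = - \frac{1}{377}$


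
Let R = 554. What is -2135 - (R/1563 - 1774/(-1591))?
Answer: -5312829131/2486733 ≈ -2136.5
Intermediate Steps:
-2135 - (R/1563 - 1774/(-1591)) = -2135 - (554/1563 - 1774/(-1591)) = -2135 - (554*(1/1563) - 1774*(-1/1591)) = -2135 - (554/1563 + 1774/1591) = -2135 - 1*3654176/2486733 = -2135 - 3654176/2486733 = -5312829131/2486733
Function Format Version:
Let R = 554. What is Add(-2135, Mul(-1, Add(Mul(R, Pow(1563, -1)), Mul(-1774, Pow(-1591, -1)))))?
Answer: Rational(-5312829131, 2486733) ≈ -2136.5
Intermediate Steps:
Add(-2135, Mul(-1, Add(Mul(R, Pow(1563, -1)), Mul(-1774, Pow(-1591, -1))))) = Add(-2135, Mul(-1, Add(Mul(554, Pow(1563, -1)), Mul(-1774, Pow(-1591, -1))))) = Add(-2135, Mul(-1, Add(Mul(554, Rational(1, 1563)), Mul(-1774, Rational(-1, 1591))))) = Add(-2135, Mul(-1, Add(Rational(554, 1563), Rational(1774, 1591)))) = Add(-2135, Mul(-1, Rational(3654176, 2486733))) = Add(-2135, Rational(-3654176, 2486733)) = Rational(-5312829131, 2486733)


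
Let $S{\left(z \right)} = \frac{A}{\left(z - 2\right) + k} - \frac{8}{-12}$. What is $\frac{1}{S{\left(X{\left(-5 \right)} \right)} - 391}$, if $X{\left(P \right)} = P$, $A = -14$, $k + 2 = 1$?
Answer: $- \frac{12}{4663} \approx -0.0025734$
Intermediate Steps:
$k = -1$ ($k = -2 + 1 = -1$)
$S{\left(z \right)} = \frac{2}{3} - \frac{14}{-3 + z}$ ($S{\left(z \right)} = - \frac{14}{\left(z - 2\right) - 1} - \frac{8}{-12} = - \frac{14}{\left(-2 + z\right) - 1} - - \frac{2}{3} = - \frac{14}{-3 + z} + \frac{2}{3} = \frac{2}{3} - \frac{14}{-3 + z}$)
$\frac{1}{S{\left(X{\left(-5 \right)} \right)} - 391} = \frac{1}{\frac{2 \left(-24 - 5\right)}{3 \left(-3 - 5\right)} - 391} = \frac{1}{\frac{2}{3} \frac{1}{-8} \left(-29\right) - 391} = \frac{1}{\frac{2}{3} \left(- \frac{1}{8}\right) \left(-29\right) - 391} = \frac{1}{\frac{29}{12} - 391} = \frac{1}{- \frac{4663}{12}} = - \frac{12}{4663}$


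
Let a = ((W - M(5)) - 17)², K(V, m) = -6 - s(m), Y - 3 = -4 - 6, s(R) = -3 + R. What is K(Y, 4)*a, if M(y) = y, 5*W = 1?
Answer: -83167/25 ≈ -3326.7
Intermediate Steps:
W = ⅕ (W = (⅕)*1 = ⅕ ≈ 0.20000)
Y = -7 (Y = 3 + (-4 - 6) = 3 - 10 = -7)
K(V, m) = -3 - m (K(V, m) = -6 - (-3 + m) = -6 + (3 - m) = -3 - m)
a = 11881/25 (a = ((⅕ - 1*5) - 17)² = ((⅕ - 5) - 17)² = (-24/5 - 17)² = (-109/5)² = 11881/25 ≈ 475.24)
K(Y, 4)*a = (-3 - 1*4)*(11881/25) = (-3 - 4)*(11881/25) = -7*11881/25 = -83167/25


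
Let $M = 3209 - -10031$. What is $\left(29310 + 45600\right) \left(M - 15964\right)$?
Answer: $-204054840$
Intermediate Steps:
$M = 13240$ ($M = 3209 + 10031 = 13240$)
$\left(29310 + 45600\right) \left(M - 15964\right) = \left(29310 + 45600\right) \left(13240 - 15964\right) = 74910 \left(-2724\right) = -204054840$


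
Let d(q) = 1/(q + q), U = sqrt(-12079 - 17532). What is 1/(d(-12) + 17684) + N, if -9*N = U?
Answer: 24/424415 - I*sqrt(29611)/9 ≈ 5.6548e-5 - 19.12*I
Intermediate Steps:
U = I*sqrt(29611) (U = sqrt(-29611) = I*sqrt(29611) ≈ 172.08*I)
d(q) = 1/(2*q)
N = -I*sqrt(29611)/9 ≈ -19.12*I
1/(d(-12) + 17684) + N = 1/((1/2)/(-12) + 17684) - I*sqrt(29611)/9 = 1/((1/2)*(-1/12) + 17684) - I*sqrt(29611)/9 = 1/(-1/24 + 17684) - I*sqrt(29611)/9 = 1/(424415/24) - I*sqrt(29611)/9 = 24/424415 - I*sqrt(29611)/9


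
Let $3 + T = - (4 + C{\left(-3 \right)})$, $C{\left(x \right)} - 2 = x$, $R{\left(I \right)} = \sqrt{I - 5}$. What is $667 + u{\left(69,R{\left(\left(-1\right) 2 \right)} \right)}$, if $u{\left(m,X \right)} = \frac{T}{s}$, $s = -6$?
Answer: $668$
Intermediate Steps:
$R{\left(I \right)} = \sqrt{-5 + I}$
$C{\left(x \right)} = 2 + x$
$T = -6$ ($T = -3 - \left(4 + \left(2 - 3\right)\right) = -3 - \left(4 - 1\right) = -3 - 3 = -6$)
$u{\left(m,X \right)} = 1$ ($u{\left(m,X \right)} = - \frac{6}{-6} = \left(-6\right) \left(- \frac{1}{6}\right) = 1$)
$667 + u{\left(69,R{\left(\left(-1\right) 2 \right)} \right)} = 667 + 1 = 668$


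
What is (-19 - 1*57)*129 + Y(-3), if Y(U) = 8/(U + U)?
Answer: -29416/3 ≈ -9805.3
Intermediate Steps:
Y(U) = 4/U (Y(U) = 8/((2*U)) = 8*(1/(2*U)) = 4/U)
(-19 - 1*57)*129 + Y(-3) = (-19 - 1*57)*129 + 4/(-3) = (-19 - 57)*129 + 4*(-⅓) = -76*129 - 4/3 = -9804 - 4/3 = -29416/3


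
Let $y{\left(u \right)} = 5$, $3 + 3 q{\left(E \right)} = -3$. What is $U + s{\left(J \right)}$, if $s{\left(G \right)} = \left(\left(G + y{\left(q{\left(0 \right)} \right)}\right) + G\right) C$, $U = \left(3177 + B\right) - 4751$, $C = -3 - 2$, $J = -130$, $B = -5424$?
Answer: $-5723$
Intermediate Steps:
$q{\left(E \right)} = -2$ ($q{\left(E \right)} = -1 + \frac{1}{3} \left(-3\right) = -1 - 1 = -2$)
$C = -5$
$U = -6998$ ($U = \left(3177 - 5424\right) - 4751 = -2247 - 4751 = -6998$)
$s{\left(G \right)} = -25 - 10 G$ ($s{\left(G \right)} = \left(\left(G + 5\right) + G\right) \left(-5\right) = \left(\left(5 + G\right) + G\right) \left(-5\right) = \left(5 + 2 G\right) \left(-5\right) = -25 - 10 G$)
$U + s{\left(J \right)} = -6998 - -1275 = -6998 + \left(-25 + 1300\right) = -6998 + 1275 = -5723$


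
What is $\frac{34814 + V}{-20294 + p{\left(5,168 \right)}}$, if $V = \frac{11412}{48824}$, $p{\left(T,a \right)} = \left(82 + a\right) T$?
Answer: $- \frac{424942537}{232451064} \approx -1.8281$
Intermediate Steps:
$p{\left(T,a \right)} = T \left(82 + a\right)$
$V = \frac{2853}{12206}$ ($V = 11412 \cdot \frac{1}{48824} = \frac{2853}{12206} \approx 0.23374$)
$\frac{34814 + V}{-20294 + p{\left(5,168 \right)}} = \frac{34814 + \frac{2853}{12206}}{-20294 + 5 \left(82 + 168\right)} = \frac{424942537}{12206 \left(-20294 + 5 \cdot 250\right)} = \frac{424942537}{12206 \left(-20294 + 1250\right)} = \frac{424942537}{12206 \left(-19044\right)} = \frac{424942537}{12206} \left(- \frac{1}{19044}\right) = - \frac{424942537}{232451064}$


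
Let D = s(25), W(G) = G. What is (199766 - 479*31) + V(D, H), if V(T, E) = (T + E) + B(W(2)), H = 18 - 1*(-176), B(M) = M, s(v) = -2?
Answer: 185111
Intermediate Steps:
D = -2
H = 194 (H = 18 + 176 = 194)
V(T, E) = 2 + E + T (V(T, E) = (T + E) + 2 = (E + T) + 2 = 2 + E + T)
(199766 - 479*31) + V(D, H) = (199766 - 479*31) + (2 + 194 - 2) = (199766 - 14849) + 194 = 184917 + 194 = 185111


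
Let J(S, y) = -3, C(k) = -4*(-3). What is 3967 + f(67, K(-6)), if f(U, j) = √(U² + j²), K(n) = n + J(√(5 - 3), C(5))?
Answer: 3967 + √4570 ≈ 4034.6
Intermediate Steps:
C(k) = 12
K(n) = -3 + n (K(n) = n - 3 = -3 + n)
3967 + f(67, K(-6)) = 3967 + √(67² + (-3 - 6)²) = 3967 + √(4489 + (-9)²) = 3967 + √(4489 + 81) = 3967 + √4570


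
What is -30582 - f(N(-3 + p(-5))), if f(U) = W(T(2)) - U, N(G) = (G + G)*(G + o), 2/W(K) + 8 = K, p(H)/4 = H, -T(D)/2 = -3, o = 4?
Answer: -29707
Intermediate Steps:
T(D) = 6 (T(D) = -2*(-3) = 6)
p(H) = 4*H
W(K) = 2/(-8 + K)
N(G) = 2*G*(4 + G) (N(G) = (G + G)*(G + 4) = (2*G)*(4 + G) = 2*G*(4 + G))
f(U) = -1 - U (f(U) = 2/(-8 + 6) - U = 2/(-2) - U = 2*(-1/2) - U = -1 - U)
-30582 - f(N(-3 + p(-5))) = -30582 - (-1 - 2*(-3 + 4*(-5))*(4 + (-3 + 4*(-5)))) = -30582 - (-1 - 2*(-3 - 20)*(4 + (-3 - 20))) = -30582 - (-1 - 2*(-23)*(4 - 23)) = -30582 - (-1 - 2*(-23)*(-19)) = -30582 - (-1 - 1*874) = -30582 - (-1 - 874) = -30582 - 1*(-875) = -30582 + 875 = -29707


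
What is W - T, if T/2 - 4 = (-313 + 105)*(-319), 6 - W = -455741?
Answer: 323035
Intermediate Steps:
W = 455747 (W = 6 - 1*(-455741) = 6 + 455741 = 455747)
T = 132712 (T = 8 + 2*((-313 + 105)*(-319)) = 8 + 2*(-208*(-319)) = 8 + 2*66352 = 8 + 132704 = 132712)
W - T = 455747 - 1*132712 = 455747 - 132712 = 323035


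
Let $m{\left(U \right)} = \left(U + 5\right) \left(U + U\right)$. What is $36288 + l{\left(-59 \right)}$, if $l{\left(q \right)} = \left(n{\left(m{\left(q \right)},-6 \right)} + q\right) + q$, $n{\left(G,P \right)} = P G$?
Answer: $-2062$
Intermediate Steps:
$m{\left(U \right)} = 2 U \left(5 + U\right)$ ($m{\left(U \right)} = \left(5 + U\right) 2 U = 2 U \left(5 + U\right)$)
$n{\left(G,P \right)} = G P$
$l{\left(q \right)} = 2 q - 12 q \left(5 + q\right)$ ($l{\left(q \right)} = \left(2 q \left(5 + q\right) \left(-6\right) + q\right) + q = \left(- 12 q \left(5 + q\right) + q\right) + q = \left(q - 12 q \left(5 + q\right)\right) + q = 2 q - 12 q \left(5 + q\right)$)
$36288 + l{\left(-59 \right)} = 36288 + 2 \left(-59\right) \left(-29 - -354\right) = 36288 + 2 \left(-59\right) \left(-29 + 354\right) = 36288 + 2 \left(-59\right) 325 = 36288 - 38350 = -2062$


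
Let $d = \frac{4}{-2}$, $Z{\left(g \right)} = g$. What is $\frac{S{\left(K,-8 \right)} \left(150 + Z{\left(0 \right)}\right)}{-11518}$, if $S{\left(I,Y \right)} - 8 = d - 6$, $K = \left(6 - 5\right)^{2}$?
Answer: $0$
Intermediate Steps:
$K = 1$ ($K = 1^{2} = 1$)
$d = -2$ ($d = 4 \left(- \frac{1}{2}\right) = -2$)
$S{\left(I,Y \right)} = 0$ ($S{\left(I,Y \right)} = 8 - 8 = 0$)
$\frac{S{\left(K,-8 \right)} \left(150 + Z{\left(0 \right)}\right)}{-11518} = \frac{0 \left(150 + 0\right)}{-11518} = 0 \cdot 150 \left(- \frac{1}{11518}\right) = 0 \left(- \frac{1}{11518}\right) = 0$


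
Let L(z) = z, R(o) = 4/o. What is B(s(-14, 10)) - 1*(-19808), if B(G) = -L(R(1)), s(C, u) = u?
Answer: 19804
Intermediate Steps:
B(G) = -4 (B(G) = -4/1 = -4)
B(s(-14, 10)) - 1*(-19808) = -4 - 1*(-19808) = -4 + 19808 = 19804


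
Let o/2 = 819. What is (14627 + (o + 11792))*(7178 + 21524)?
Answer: 805292014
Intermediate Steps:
o = 1638 (o = 2*819 = 1638)
(14627 + (o + 11792))*(7178 + 21524) = (14627 + (1638 + 11792))*(7178 + 21524) = (14627 + 13430)*28702 = 28057*28702 = 805292014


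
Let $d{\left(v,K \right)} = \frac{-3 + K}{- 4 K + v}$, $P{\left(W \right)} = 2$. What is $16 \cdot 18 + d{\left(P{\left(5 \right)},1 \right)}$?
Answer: $289$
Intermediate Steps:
$d{\left(v,K \right)} = \frac{-3 + K}{v - 4 K}$
$16 \cdot 18 + d{\left(P{\left(5 \right)},1 \right)} = 16 \cdot 18 + \frac{3 - 1}{\left(-1\right) 2 + 4 \cdot 1} = 288 + \frac{3 - 1}{-2 + 4} = 288 + \frac{1}{2} \cdot 2 = 288 + 1 = 289$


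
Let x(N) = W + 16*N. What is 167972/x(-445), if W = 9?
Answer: -167972/7111 ≈ -23.621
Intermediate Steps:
x(N) = 9 + 16*N
167972/x(-445) = 167972/(9 + 16*(-445)) = 167972/(9 - 7120) = 167972/(-7111) = 167972*(-1/7111) = -167972/7111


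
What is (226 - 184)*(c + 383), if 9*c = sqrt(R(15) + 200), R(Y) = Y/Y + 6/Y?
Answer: 16086 + 14*sqrt(5035)/15 ≈ 16152.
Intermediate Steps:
R(Y) = 1 + 6/Y
c = sqrt(5035)/45 (c = sqrt((6 + 15)/15 + 200)/9 = sqrt((1/15)*21 + 200)/9 = sqrt(7/5 + 200)/9 = sqrt(1007/5)/9 = (sqrt(5035)/5)/9 = sqrt(5035)/45 ≈ 1.5768)
(226 - 184)*(c + 383) = (226 - 184)*(sqrt(5035)/45 + 383) = 42*(383 + sqrt(5035)/45) = 16086 + 14*sqrt(5035)/15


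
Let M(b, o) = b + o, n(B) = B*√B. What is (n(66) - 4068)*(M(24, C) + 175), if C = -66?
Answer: -541044 + 8778*√66 ≈ -4.6973e+5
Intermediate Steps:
n(B) = B^(3/2)
(n(66) - 4068)*(M(24, C) + 175) = (66^(3/2) - 4068)*((24 - 66) + 175) = (66*√66 - 4068)*(-42 + 175) = (-4068 + 66*√66)*133 = -541044 + 8778*√66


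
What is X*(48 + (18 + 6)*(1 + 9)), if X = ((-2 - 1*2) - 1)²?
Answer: 7200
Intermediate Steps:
X = 25 (X = ((-2 - 2) - 1)² = (-4 - 1)² = (-5)² = 25)
X*(48 + (18 + 6)*(1 + 9)) = 25*(48 + (18 + 6)*(1 + 9)) = 25*(48 + 24*10) = 25*(48 + 240) = 25*288 = 7200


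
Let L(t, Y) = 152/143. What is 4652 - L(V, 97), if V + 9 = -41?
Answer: 665084/143 ≈ 4650.9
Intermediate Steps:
V = -50 (V = -9 - 41 = -50)
L(t, Y) = 152/143 (L(t, Y) = 152*(1/143) = 152/143)
4652 - L(V, 97) = 4652 - 1*152/143 = 4652 - 152/143 = 665084/143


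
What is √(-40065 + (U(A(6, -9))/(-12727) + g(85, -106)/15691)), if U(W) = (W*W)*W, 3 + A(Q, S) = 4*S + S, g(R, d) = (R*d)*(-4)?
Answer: I*√32705050678323881/903617 ≈ 200.14*I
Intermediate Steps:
g(R, d) = -4*R*d
A(Q, S) = -3 + 5*S (A(Q, S) = -3 + (4*S + S) = -3 + 5*S)
U(W) = W³ (U(W) = W²*W = W³)
√(-40065 + (U(A(6, -9))/(-12727) + g(85, -106)/15691)) = √(-40065 + ((-3 + 5*(-9))³/(-12727) - 4*85*(-106)/15691)) = √(-40065 + ((-3 - 45)³*(-1/12727) + 36040*(1/15691))) = √(-40065 + ((-48)³*(-1/12727) + 2120/923)) = √(-40065 + (-110592*(-1/12727) + 2120/923)) = √(-40065 + (110592/12727 + 2120/923)) = √(-40065 + 9927512/903617) = √(-36193487593/903617) = I*√32705050678323881/903617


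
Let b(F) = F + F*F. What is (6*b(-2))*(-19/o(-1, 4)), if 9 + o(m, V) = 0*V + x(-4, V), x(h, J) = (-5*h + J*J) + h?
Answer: -228/23 ≈ -9.9130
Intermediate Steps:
x(h, J) = J² - 4*h (x(h, J) = (-5*h + J²) + h = (J² - 5*h) + h = J² - 4*h)
o(m, V) = 7 + V² (o(m, V) = -9 + (0*V + (V² - 4*(-4))) = -9 + (0 + (V² + 16)) = -9 + (0 + (16 + V²)) = -9 + (16 + V²) = 7 + V²)
b(F) = F + F²
(6*b(-2))*(-19/o(-1, 4)) = (6*(-2*(1 - 2)))*(-19/(7 + 4²)) = (6*(-2*(-1)))*(-19/(7 + 16)) = (6*2)*(-19/23) = 12*(-19*1/23) = 12*(-19/23) = -228/23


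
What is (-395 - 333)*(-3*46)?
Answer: 100464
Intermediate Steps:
(-395 - 333)*(-3*46) = -728*(-138) = 100464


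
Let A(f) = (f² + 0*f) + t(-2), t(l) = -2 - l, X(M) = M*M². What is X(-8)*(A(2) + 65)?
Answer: -35328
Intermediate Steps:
X(M) = M³
A(f) = f² (A(f) = (f² + 0*f) + (-2 - 1*(-2)) = (f² + 0) + (-2 + 2) = f² + 0 = f²)
X(-8)*(A(2) + 65) = (-8)³*(2² + 65) = -512*(4 + 65) = -512*69 = -35328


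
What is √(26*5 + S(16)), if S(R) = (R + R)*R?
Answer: √642 ≈ 25.338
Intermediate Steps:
S(R) = 2*R² (S(R) = (2*R)*R = 2*R²)
√(26*5 + S(16)) = √(26*5 + 2*16²) = √(130 + 2*256) = √(130 + 512) = √642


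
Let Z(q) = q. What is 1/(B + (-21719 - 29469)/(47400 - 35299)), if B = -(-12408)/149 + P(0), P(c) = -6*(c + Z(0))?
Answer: 1803049/142522196 ≈ 0.012651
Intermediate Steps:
P(c) = -6*c (P(c) = -6*(c + 0) = -6*c)
B = 12408/149 (B = -(-12408)/149 - 6*0 = -(-12408)/149 + 0 = -88*(-141/149) + 0 = 12408/149 + 0 = 12408/149 ≈ 83.275)
1/(B + (-21719 - 29469)/(47400 - 35299)) = 1/(12408/149 + (-21719 - 29469)/(47400 - 35299)) = 1/(12408/149 - 51188/12101) = 1/(142522196/1803049) = 1803049/142522196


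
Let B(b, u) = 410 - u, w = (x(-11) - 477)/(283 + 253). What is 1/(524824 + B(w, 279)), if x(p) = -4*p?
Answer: 1/524955 ≈ 1.9049e-6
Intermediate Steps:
w = -433/536 (w = (-4*(-11) - 477)/(283 + 253) = (44 - 477)/536 = -433*1/536 = -433/536 ≈ -0.80784)
1/(524824 + B(w, 279)) = 1/(524824 + (410 - 1*279)) = 1/(524824 + (410 - 279)) = 1/(524824 + 131) = 1/524955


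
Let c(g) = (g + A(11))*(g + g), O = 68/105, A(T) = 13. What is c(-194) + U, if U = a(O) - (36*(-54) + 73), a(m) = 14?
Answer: 72113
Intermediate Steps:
O = 68/105 (O = 68*(1/105) = 68/105 ≈ 0.64762)
c(g) = 2*g*(13 + g) (c(g) = (g + 13)*(g + g) = (13 + g)*(2*g) = 2*g*(13 + g))
U = 1885 (U = 14 - (36*(-54) + 73) = 14 - (-1944 + 73) = 14 - 1*(-1871) = 14 + 1871 = 1885)
c(-194) + U = 2*(-194)*(13 - 194) + 1885 = 2*(-194)*(-181) + 1885 = 70228 + 1885 = 72113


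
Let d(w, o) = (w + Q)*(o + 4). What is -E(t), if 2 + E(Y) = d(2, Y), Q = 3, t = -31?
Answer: 137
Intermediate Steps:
d(w, o) = (3 + w)*(4 + o) (d(w, o) = (w + 3)*(o + 4) = (3 + w)*(4 + o))
E(Y) = 18 + 5*Y (E(Y) = -2 + (12 + 3*Y + 4*2 + Y*2) = -2 + (12 + 3*Y + 8 + 2*Y) = -2 + (20 + 5*Y) = 18 + 5*Y)
-E(t) = -(18 + 5*(-31)) = -(18 - 155) = -1*(-137) = 137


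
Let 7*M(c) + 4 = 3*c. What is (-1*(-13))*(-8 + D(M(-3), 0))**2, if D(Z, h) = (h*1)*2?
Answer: 832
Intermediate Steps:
M(c) = -4/7 + 3*c/7 (M(c) = -4/7 + (3*c)/7 = -4/7 + 3*c/7)
D(Z, h) = 2*h (D(Z, h) = h*2 = 2*h)
(-1*(-13))*(-8 + D(M(-3), 0))**2 = (-1*(-13))*(-8 + 2*0)**2 = 13*(-8 + 0)**2 = 13*(-8)**2 = 13*64 = 832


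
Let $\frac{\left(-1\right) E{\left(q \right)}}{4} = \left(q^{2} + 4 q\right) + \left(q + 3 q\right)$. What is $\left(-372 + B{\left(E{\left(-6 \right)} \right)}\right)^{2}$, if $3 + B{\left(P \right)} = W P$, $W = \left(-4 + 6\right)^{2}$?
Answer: $33489$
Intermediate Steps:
$W = 4$ ($W = 2^{2} = 4$)
$E{\left(q \right)} = - 32 q - 4 q^{2}$ ($E{\left(q \right)} = - 4 \left(\left(q^{2} + 4 q\right) + \left(q + 3 q\right)\right) = - 4 \left(\left(q^{2} + 4 q\right) + 4 q\right) = - 4 \left(q^{2} + 8 q\right) = - 32 q - 4 q^{2}$)
$B{\left(P \right)} = -3 + 4 P$
$\left(-372 + B{\left(E{\left(-6 \right)} \right)}\right)^{2} = \left(-372 - \left(3 - 4 \left(\left(-4\right) \left(-6\right) \left(8 - 6\right)\right)\right)\right)^{2} = \left(-372 - \left(3 - 4 \left(\left(-4\right) \left(-6\right) 2\right)\right)\right)^{2} = \left(-372 + \left(-3 + 4 \cdot 48\right)\right)^{2} = \left(-372 + \left(-3 + 192\right)\right)^{2} = \left(-372 + 189\right)^{2} = \left(-183\right)^{2} = 33489$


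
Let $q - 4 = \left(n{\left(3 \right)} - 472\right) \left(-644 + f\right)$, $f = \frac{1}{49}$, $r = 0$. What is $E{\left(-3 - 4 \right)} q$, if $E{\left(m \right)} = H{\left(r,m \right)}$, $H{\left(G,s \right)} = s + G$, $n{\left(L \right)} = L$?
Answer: $-2114213$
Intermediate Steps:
$f = \frac{1}{49} \approx 0.020408$
$H{\left(G,s \right)} = G + s$
$q = \frac{2114213}{7}$ ($q = 4 + \left(3 - 472\right) \left(-644 + \frac{1}{49}\right) = 4 - - \frac{2114185}{7} = 4 + \frac{2114185}{7} = \frac{2114213}{7} \approx 3.0203 \cdot 10^{5}$)
$E{\left(m \right)} = m$ ($E{\left(m \right)} = 0 + m = m$)
$E{\left(-3 - 4 \right)} q = \left(-3 - 4\right) \frac{2114213}{7} = \left(-7\right) \frac{2114213}{7} = -2114213$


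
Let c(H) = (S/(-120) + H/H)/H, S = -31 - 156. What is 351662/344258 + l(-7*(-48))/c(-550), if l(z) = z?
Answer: -3817078723883/52843603 ≈ -72234.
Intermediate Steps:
S = -187
c(H) = 307/(120*H) (c(H) = (-187/(-120) + H/H)/H = (-187*(-1/120) + 1)/H = (187/120 + 1)/H = 307/(120*H))
351662/344258 + l(-7*(-48))/c(-550) = 351662/344258 + (-7*(-48))/(((307/120)/(-550))) = 351662*(1/344258) + 336/(((307/120)*(-1/550))) = 175831/172129 + 336/(-307/66000) = 175831/172129 + 336*(-66000/307) = 175831/172129 - 22176000/307 = -3817078723883/52843603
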